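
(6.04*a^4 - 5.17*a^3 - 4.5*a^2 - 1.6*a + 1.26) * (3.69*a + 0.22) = 22.2876*a^5 - 17.7485*a^4 - 17.7424*a^3 - 6.894*a^2 + 4.2974*a + 0.2772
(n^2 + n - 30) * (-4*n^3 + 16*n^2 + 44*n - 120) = -4*n^5 + 12*n^4 + 180*n^3 - 556*n^2 - 1440*n + 3600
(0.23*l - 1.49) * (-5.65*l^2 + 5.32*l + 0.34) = -1.2995*l^3 + 9.6421*l^2 - 7.8486*l - 0.5066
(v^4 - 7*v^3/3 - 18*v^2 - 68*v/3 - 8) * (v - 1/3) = v^5 - 8*v^4/3 - 155*v^3/9 - 50*v^2/3 - 4*v/9 + 8/3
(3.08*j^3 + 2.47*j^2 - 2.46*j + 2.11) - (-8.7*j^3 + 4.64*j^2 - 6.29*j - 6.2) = 11.78*j^3 - 2.17*j^2 + 3.83*j + 8.31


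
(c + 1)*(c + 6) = c^2 + 7*c + 6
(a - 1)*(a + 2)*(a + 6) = a^3 + 7*a^2 + 4*a - 12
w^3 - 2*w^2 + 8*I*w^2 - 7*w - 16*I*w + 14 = (w - 2)*(w + I)*(w + 7*I)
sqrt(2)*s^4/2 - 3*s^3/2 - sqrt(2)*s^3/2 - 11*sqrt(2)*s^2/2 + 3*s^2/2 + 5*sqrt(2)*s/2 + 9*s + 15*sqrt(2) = (s - 3)*(s - 5*sqrt(2)/2)*(s + sqrt(2))*(sqrt(2)*s/2 + sqrt(2))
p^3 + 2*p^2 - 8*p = p*(p - 2)*(p + 4)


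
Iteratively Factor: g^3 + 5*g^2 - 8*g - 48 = (g - 3)*(g^2 + 8*g + 16) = (g - 3)*(g + 4)*(g + 4)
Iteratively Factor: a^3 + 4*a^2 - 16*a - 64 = (a + 4)*(a^2 - 16) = (a - 4)*(a + 4)*(a + 4)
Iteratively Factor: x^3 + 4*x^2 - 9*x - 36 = (x + 3)*(x^2 + x - 12) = (x + 3)*(x + 4)*(x - 3)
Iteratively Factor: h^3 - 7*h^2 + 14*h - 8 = (h - 2)*(h^2 - 5*h + 4) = (h - 2)*(h - 1)*(h - 4)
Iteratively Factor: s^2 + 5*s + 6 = (s + 2)*(s + 3)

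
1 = 1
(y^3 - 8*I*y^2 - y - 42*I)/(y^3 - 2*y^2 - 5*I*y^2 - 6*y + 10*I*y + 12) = (y^2 - 5*I*y + 14)/(y^2 - 2*y*(1 + I) + 4*I)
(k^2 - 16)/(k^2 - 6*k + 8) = (k + 4)/(k - 2)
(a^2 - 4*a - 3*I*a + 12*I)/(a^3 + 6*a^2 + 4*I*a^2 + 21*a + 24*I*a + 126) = (a - 4)/(a^2 + a*(6 + 7*I) + 42*I)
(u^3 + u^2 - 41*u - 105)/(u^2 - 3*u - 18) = (u^2 - 2*u - 35)/(u - 6)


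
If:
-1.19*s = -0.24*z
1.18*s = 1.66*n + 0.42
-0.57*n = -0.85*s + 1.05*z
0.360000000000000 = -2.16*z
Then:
No Solution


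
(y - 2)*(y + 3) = y^2 + y - 6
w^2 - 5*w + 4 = (w - 4)*(w - 1)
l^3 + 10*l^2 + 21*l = l*(l + 3)*(l + 7)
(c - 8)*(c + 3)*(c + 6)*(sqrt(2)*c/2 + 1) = sqrt(2)*c^4/2 + sqrt(2)*c^3/2 + c^3 - 27*sqrt(2)*c^2 + c^2 - 72*sqrt(2)*c - 54*c - 144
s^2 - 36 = (s - 6)*(s + 6)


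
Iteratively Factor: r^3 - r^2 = (r)*(r^2 - r) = r^2*(r - 1)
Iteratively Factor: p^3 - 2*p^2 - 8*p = (p + 2)*(p^2 - 4*p) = p*(p + 2)*(p - 4)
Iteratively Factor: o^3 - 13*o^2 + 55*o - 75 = (o - 5)*(o^2 - 8*o + 15) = (o - 5)^2*(o - 3)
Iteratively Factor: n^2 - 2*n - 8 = (n - 4)*(n + 2)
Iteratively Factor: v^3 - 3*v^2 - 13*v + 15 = (v + 3)*(v^2 - 6*v + 5) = (v - 1)*(v + 3)*(v - 5)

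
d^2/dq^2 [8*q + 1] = 0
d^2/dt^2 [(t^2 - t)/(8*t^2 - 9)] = 2*(-64*t^3 + 216*t^2 - 216*t + 81)/(512*t^6 - 1728*t^4 + 1944*t^2 - 729)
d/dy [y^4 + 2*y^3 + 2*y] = 4*y^3 + 6*y^2 + 2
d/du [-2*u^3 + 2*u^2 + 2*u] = -6*u^2 + 4*u + 2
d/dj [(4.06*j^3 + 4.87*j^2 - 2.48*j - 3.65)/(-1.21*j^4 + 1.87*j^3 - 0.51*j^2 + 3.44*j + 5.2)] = (4.9126*j^6 + 11.7854*j^5 - 20.1799*j^4 + 19.542*j^3 + 99.3005*j^2 + 46.925*j - 0.340000000000002)/(1.4641*j^8 - 4.5254*j^7 + 4.7311*j^6 - 10.2322*j^5 + 0.541700000000001*j^4 + 15.9392*j^3 + 6.5296*j^2 + 35.776*j + 27.04)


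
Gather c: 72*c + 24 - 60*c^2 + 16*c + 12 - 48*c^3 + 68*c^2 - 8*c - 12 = -48*c^3 + 8*c^2 + 80*c + 24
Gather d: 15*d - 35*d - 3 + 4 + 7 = 8 - 20*d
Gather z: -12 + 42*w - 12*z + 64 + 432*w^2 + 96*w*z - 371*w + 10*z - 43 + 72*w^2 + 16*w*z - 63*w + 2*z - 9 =504*w^2 + 112*w*z - 392*w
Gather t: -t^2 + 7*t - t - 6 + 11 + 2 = -t^2 + 6*t + 7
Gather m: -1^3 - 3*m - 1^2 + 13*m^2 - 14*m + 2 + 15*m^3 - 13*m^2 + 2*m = 15*m^3 - 15*m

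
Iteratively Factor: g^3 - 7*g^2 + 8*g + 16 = (g + 1)*(g^2 - 8*g + 16) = (g - 4)*(g + 1)*(g - 4)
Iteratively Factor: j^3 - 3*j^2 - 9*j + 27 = (j - 3)*(j^2 - 9) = (j - 3)*(j + 3)*(j - 3)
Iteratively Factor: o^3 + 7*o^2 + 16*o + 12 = (o + 3)*(o^2 + 4*o + 4) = (o + 2)*(o + 3)*(o + 2)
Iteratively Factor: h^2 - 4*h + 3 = (h - 3)*(h - 1)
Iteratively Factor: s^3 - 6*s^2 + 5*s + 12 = (s + 1)*(s^2 - 7*s + 12) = (s - 3)*(s + 1)*(s - 4)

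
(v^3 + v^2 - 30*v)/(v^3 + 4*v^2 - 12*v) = (v - 5)/(v - 2)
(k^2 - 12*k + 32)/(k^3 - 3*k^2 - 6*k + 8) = (k - 8)/(k^2 + k - 2)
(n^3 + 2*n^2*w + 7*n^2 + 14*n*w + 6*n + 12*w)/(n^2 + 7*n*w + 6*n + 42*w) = (n^2 + 2*n*w + n + 2*w)/(n + 7*w)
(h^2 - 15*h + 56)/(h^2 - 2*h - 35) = (h - 8)/(h + 5)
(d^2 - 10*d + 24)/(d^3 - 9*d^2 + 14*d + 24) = 1/(d + 1)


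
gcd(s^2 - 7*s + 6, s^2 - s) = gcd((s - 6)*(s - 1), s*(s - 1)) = s - 1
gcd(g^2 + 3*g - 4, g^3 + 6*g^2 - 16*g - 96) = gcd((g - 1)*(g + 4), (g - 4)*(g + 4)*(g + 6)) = g + 4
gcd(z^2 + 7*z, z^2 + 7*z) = z^2 + 7*z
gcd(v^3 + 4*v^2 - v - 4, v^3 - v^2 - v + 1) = v^2 - 1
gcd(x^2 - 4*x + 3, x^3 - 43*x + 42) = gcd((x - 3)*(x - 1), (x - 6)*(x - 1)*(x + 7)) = x - 1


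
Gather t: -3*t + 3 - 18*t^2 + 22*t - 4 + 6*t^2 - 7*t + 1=-12*t^2 + 12*t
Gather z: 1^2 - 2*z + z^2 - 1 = z^2 - 2*z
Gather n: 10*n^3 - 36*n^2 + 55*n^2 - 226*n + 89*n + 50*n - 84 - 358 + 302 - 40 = 10*n^3 + 19*n^2 - 87*n - 180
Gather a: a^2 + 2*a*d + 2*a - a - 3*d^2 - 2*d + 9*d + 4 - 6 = a^2 + a*(2*d + 1) - 3*d^2 + 7*d - 2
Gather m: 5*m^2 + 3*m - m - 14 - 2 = 5*m^2 + 2*m - 16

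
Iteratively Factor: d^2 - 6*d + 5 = (d - 1)*(d - 5)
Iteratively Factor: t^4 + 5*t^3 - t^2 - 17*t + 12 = (t - 1)*(t^3 + 6*t^2 + 5*t - 12) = (t - 1)*(t + 3)*(t^2 + 3*t - 4) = (t - 1)^2*(t + 3)*(t + 4)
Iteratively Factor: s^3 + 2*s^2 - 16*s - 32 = (s + 2)*(s^2 - 16) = (s + 2)*(s + 4)*(s - 4)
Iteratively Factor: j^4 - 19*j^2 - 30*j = (j - 5)*(j^3 + 5*j^2 + 6*j) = j*(j - 5)*(j^2 + 5*j + 6) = j*(j - 5)*(j + 3)*(j + 2)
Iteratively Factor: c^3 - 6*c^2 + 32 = (c - 4)*(c^2 - 2*c - 8) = (c - 4)*(c + 2)*(c - 4)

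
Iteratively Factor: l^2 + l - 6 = (l - 2)*(l + 3)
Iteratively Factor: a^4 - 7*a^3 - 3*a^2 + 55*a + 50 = (a + 2)*(a^3 - 9*a^2 + 15*a + 25) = (a - 5)*(a + 2)*(a^2 - 4*a - 5) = (a - 5)^2*(a + 2)*(a + 1)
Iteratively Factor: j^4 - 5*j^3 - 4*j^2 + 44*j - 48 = (j - 4)*(j^3 - j^2 - 8*j + 12) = (j - 4)*(j - 2)*(j^2 + j - 6) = (j - 4)*(j - 2)^2*(j + 3)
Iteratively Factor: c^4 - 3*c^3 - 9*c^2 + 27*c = (c)*(c^3 - 3*c^2 - 9*c + 27) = c*(c + 3)*(c^2 - 6*c + 9) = c*(c - 3)*(c + 3)*(c - 3)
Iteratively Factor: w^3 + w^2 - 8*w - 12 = (w - 3)*(w^2 + 4*w + 4) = (w - 3)*(w + 2)*(w + 2)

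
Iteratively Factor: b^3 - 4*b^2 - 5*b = (b - 5)*(b^2 + b) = b*(b - 5)*(b + 1)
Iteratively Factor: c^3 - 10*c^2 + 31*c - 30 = (c - 5)*(c^2 - 5*c + 6) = (c - 5)*(c - 3)*(c - 2)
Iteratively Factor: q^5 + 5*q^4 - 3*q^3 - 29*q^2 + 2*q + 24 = (q - 2)*(q^4 + 7*q^3 + 11*q^2 - 7*q - 12) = (q - 2)*(q + 3)*(q^3 + 4*q^2 - q - 4) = (q - 2)*(q + 1)*(q + 3)*(q^2 + 3*q - 4) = (q - 2)*(q - 1)*(q + 1)*(q + 3)*(q + 4)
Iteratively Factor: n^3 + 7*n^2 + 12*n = (n)*(n^2 + 7*n + 12) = n*(n + 4)*(n + 3)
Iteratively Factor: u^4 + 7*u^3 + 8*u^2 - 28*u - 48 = (u + 4)*(u^3 + 3*u^2 - 4*u - 12) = (u + 2)*(u + 4)*(u^2 + u - 6) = (u - 2)*(u + 2)*(u + 4)*(u + 3)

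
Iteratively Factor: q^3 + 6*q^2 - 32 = (q + 4)*(q^2 + 2*q - 8) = (q + 4)^2*(q - 2)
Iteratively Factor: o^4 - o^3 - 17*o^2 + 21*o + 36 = (o + 4)*(o^3 - 5*o^2 + 3*o + 9) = (o - 3)*(o + 4)*(o^2 - 2*o - 3) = (o - 3)*(o + 1)*(o + 4)*(o - 3)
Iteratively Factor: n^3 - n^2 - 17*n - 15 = (n + 3)*(n^2 - 4*n - 5) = (n - 5)*(n + 3)*(n + 1)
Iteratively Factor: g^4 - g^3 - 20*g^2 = (g)*(g^3 - g^2 - 20*g) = g*(g - 5)*(g^2 + 4*g) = g*(g - 5)*(g + 4)*(g)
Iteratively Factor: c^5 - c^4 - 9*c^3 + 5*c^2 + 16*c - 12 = (c - 1)*(c^4 - 9*c^2 - 4*c + 12) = (c - 1)^2*(c^3 + c^2 - 8*c - 12) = (c - 1)^2*(c + 2)*(c^2 - c - 6) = (c - 1)^2*(c + 2)^2*(c - 3)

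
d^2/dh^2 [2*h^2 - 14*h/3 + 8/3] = 4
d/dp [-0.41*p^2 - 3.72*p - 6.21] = -0.82*p - 3.72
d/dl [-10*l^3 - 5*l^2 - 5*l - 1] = -30*l^2 - 10*l - 5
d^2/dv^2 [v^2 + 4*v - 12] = 2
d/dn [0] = 0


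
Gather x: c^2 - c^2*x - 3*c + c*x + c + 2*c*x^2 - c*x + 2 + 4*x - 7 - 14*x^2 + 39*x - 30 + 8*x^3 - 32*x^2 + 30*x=c^2 - 2*c + 8*x^3 + x^2*(2*c - 46) + x*(73 - c^2) - 35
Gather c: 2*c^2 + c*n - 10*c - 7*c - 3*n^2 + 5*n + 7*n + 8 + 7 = 2*c^2 + c*(n - 17) - 3*n^2 + 12*n + 15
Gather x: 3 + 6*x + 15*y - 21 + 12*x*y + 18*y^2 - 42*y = x*(12*y + 6) + 18*y^2 - 27*y - 18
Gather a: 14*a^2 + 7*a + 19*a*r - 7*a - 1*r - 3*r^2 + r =14*a^2 + 19*a*r - 3*r^2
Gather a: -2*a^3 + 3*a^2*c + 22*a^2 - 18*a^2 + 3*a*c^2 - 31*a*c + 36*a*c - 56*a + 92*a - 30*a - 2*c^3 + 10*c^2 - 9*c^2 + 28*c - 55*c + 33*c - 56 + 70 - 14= -2*a^3 + a^2*(3*c + 4) + a*(3*c^2 + 5*c + 6) - 2*c^3 + c^2 + 6*c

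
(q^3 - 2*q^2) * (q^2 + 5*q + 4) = q^5 + 3*q^4 - 6*q^3 - 8*q^2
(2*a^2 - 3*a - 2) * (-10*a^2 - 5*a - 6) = -20*a^4 + 20*a^3 + 23*a^2 + 28*a + 12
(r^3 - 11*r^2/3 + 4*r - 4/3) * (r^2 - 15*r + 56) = r^5 - 56*r^4/3 + 115*r^3 - 800*r^2/3 + 244*r - 224/3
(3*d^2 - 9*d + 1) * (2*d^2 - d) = 6*d^4 - 21*d^3 + 11*d^2 - d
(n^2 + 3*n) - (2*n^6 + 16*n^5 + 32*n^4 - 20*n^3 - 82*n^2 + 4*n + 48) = -2*n^6 - 16*n^5 - 32*n^4 + 20*n^3 + 83*n^2 - n - 48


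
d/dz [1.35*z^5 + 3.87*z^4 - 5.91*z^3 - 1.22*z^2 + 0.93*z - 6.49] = 6.75*z^4 + 15.48*z^3 - 17.73*z^2 - 2.44*z + 0.93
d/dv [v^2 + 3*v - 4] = 2*v + 3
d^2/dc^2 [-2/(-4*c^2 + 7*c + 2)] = 4*(16*c^2 - 28*c - (8*c - 7)^2 - 8)/(-4*c^2 + 7*c + 2)^3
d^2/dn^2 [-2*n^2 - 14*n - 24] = -4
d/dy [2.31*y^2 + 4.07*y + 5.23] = 4.62*y + 4.07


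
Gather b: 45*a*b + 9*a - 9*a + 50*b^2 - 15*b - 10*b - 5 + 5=50*b^2 + b*(45*a - 25)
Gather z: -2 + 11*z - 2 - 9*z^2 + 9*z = -9*z^2 + 20*z - 4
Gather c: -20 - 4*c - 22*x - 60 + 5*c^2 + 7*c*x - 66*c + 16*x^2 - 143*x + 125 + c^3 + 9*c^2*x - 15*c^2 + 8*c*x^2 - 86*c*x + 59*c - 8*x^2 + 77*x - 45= c^3 + c^2*(9*x - 10) + c*(8*x^2 - 79*x - 11) + 8*x^2 - 88*x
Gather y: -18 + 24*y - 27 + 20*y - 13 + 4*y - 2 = 48*y - 60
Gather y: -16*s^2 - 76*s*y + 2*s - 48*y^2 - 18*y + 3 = -16*s^2 + 2*s - 48*y^2 + y*(-76*s - 18) + 3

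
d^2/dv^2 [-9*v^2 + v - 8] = -18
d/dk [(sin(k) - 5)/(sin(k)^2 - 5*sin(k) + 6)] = (10*sin(k) + cos(k)^2 - 20)*cos(k)/(sin(k)^2 - 5*sin(k) + 6)^2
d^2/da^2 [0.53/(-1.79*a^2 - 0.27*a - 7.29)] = (3.396346*a^2 + 0.512298*a - 0.53*(3.58*a + 0.27)*(7.16*a + 0.54) + 13.832046)/(1.79*a^2 + 0.27*a + 7.29)^3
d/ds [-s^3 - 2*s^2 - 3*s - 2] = -3*s^2 - 4*s - 3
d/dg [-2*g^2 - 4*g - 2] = -4*g - 4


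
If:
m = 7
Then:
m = 7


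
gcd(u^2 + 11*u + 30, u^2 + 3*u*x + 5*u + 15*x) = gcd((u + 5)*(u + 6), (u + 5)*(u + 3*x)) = u + 5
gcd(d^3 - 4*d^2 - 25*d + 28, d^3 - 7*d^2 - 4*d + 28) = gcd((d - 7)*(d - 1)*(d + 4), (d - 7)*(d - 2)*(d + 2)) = d - 7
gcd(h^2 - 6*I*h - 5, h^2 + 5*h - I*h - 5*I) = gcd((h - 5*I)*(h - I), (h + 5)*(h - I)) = h - I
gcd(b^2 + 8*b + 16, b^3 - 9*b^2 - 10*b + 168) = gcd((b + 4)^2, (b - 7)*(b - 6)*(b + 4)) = b + 4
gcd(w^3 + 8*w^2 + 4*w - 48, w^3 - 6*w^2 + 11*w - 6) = w - 2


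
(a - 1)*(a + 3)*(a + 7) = a^3 + 9*a^2 + 11*a - 21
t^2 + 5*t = t*(t + 5)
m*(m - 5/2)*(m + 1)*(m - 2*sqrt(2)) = m^4 - 2*sqrt(2)*m^3 - 3*m^3/2 - 5*m^2/2 + 3*sqrt(2)*m^2 + 5*sqrt(2)*m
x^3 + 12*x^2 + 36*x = x*(x + 6)^2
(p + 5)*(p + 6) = p^2 + 11*p + 30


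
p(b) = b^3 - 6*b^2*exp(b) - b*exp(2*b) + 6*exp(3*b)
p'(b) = -6*b^2*exp(b) + 3*b^2 - 2*b*exp(2*b) - 12*b*exp(b) + 18*exp(3*b) - exp(2*b)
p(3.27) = 105373.04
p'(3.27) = 319961.48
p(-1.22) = -4.19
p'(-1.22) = 6.74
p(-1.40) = -5.47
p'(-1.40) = 7.50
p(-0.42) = 1.11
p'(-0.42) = 8.18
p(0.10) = 7.91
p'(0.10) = 21.47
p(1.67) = 768.07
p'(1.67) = 2388.83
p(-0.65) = -0.57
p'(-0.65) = 6.66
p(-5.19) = -140.70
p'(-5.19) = 80.26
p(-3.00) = -29.68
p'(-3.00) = 26.12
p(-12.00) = -1728.01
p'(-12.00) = 432.00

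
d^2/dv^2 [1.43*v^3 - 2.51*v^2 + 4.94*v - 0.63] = 8.58*v - 5.02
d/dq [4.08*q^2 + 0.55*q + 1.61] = 8.16*q + 0.55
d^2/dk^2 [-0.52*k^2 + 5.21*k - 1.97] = -1.04000000000000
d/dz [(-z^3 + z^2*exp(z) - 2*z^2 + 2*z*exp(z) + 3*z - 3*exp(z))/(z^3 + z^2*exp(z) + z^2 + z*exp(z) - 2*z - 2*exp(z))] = (2*z^3*exp(z) + 8*z^2*exp(z) + z^2 + 2*z*exp(z) - exp(2*z) - 12*exp(z))/(z^4 + 2*z^3*exp(z) + 4*z^3 + z^2*exp(2*z) + 8*z^2*exp(z) + 4*z^2 + 4*z*exp(2*z) + 8*z*exp(z) + 4*exp(2*z))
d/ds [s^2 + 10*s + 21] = 2*s + 10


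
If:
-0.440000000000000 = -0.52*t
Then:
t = 0.85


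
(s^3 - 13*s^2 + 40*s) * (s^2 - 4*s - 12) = s^5 - 17*s^4 + 80*s^3 - 4*s^2 - 480*s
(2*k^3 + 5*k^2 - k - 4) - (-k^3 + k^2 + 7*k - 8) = 3*k^3 + 4*k^2 - 8*k + 4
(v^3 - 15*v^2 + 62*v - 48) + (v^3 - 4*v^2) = 2*v^3 - 19*v^2 + 62*v - 48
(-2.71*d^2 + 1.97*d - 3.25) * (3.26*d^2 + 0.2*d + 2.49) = -8.8346*d^4 + 5.8802*d^3 - 16.9489*d^2 + 4.2553*d - 8.0925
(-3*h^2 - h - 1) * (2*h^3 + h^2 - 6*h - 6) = -6*h^5 - 5*h^4 + 15*h^3 + 23*h^2 + 12*h + 6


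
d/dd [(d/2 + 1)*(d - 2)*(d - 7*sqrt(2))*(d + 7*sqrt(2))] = 2*d*(d^2 - 51)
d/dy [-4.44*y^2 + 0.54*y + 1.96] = 0.54 - 8.88*y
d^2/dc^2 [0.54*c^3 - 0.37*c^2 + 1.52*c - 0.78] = 3.24*c - 0.74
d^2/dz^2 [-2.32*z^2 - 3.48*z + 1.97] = -4.64000000000000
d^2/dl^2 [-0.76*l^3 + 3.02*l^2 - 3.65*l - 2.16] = 6.04 - 4.56*l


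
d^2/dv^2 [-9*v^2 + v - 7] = -18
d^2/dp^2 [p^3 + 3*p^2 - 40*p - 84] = 6*p + 6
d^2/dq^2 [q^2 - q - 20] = 2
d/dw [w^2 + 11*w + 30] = 2*w + 11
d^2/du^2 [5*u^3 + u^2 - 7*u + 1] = 30*u + 2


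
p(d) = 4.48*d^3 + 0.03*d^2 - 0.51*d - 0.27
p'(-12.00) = 1934.13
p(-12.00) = -7731.27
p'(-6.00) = 482.97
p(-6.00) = -963.81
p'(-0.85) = 9.15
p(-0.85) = -2.57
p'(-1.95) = 50.48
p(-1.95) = -32.38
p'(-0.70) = 6.03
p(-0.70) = -1.43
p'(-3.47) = 161.11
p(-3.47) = -185.32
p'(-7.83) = 823.01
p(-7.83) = -2145.06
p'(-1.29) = 21.78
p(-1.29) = -9.18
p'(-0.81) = 8.26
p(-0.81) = -2.22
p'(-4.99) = 333.85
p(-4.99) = -553.62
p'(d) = 13.44*d^2 + 0.06*d - 0.51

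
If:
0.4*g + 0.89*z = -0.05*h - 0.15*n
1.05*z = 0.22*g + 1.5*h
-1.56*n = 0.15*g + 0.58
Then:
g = 0.147442632952581 - 2.44551401552385*z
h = 1.0586753889435*z - 0.0216249194997119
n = 0.235145578415754*z - 0.385972048040312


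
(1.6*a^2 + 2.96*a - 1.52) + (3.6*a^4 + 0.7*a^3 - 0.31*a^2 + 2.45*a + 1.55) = 3.6*a^4 + 0.7*a^3 + 1.29*a^2 + 5.41*a + 0.03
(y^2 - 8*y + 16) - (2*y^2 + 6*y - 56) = -y^2 - 14*y + 72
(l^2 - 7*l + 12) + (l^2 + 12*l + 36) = 2*l^2 + 5*l + 48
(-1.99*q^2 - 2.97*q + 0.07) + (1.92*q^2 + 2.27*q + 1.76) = -0.0700000000000001*q^2 - 0.7*q + 1.83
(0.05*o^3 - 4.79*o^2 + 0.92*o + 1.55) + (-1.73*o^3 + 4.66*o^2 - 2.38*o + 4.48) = -1.68*o^3 - 0.13*o^2 - 1.46*o + 6.03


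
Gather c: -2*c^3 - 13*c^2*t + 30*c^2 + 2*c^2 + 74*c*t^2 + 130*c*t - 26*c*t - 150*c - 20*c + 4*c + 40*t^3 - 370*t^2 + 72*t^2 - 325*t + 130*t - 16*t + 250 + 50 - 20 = -2*c^3 + c^2*(32 - 13*t) + c*(74*t^2 + 104*t - 166) + 40*t^3 - 298*t^2 - 211*t + 280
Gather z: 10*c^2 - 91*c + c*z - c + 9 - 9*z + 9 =10*c^2 - 92*c + z*(c - 9) + 18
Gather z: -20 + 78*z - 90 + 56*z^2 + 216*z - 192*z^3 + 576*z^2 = -192*z^3 + 632*z^2 + 294*z - 110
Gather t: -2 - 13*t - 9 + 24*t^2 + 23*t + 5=24*t^2 + 10*t - 6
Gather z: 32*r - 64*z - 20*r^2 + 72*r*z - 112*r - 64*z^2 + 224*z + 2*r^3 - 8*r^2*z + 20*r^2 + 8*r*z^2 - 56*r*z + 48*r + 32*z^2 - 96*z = 2*r^3 - 32*r + z^2*(8*r - 32) + z*(-8*r^2 + 16*r + 64)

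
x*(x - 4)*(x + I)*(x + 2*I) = x^4 - 4*x^3 + 3*I*x^3 - 2*x^2 - 12*I*x^2 + 8*x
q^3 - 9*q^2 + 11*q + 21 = (q - 7)*(q - 3)*(q + 1)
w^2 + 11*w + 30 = (w + 5)*(w + 6)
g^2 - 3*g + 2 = (g - 2)*(g - 1)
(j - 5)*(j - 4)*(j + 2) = j^3 - 7*j^2 + 2*j + 40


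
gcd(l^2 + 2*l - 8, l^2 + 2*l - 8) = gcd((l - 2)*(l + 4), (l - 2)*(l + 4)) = l^2 + 2*l - 8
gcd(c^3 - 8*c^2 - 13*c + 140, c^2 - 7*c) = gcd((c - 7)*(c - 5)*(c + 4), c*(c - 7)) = c - 7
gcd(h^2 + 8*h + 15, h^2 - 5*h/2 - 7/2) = 1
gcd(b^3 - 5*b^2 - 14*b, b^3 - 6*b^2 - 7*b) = b^2 - 7*b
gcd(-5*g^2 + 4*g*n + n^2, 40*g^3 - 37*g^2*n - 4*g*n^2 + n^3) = 5*g^2 - 4*g*n - n^2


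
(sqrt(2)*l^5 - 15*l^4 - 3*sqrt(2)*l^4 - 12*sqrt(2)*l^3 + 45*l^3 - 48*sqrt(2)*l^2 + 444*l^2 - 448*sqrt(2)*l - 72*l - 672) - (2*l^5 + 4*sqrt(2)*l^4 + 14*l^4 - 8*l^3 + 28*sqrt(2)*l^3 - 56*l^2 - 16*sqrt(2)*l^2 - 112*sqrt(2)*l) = -2*l^5 + sqrt(2)*l^5 - 29*l^4 - 7*sqrt(2)*l^4 - 40*sqrt(2)*l^3 + 53*l^3 - 32*sqrt(2)*l^2 + 500*l^2 - 336*sqrt(2)*l - 72*l - 672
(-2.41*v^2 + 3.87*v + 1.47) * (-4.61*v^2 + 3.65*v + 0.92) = 11.1101*v^4 - 26.6372*v^3 + 5.1316*v^2 + 8.9259*v + 1.3524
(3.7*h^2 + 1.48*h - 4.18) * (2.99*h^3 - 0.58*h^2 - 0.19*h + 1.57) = 11.063*h^5 + 2.2792*h^4 - 14.0596*h^3 + 7.9522*h^2 + 3.1178*h - 6.5626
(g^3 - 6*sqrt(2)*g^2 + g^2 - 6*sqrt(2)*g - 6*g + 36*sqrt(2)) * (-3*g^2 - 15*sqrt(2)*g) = -3*g^5 - 3*g^4 + 3*sqrt(2)*g^4 + 3*sqrt(2)*g^3 + 198*g^3 - 18*sqrt(2)*g^2 + 180*g^2 - 1080*g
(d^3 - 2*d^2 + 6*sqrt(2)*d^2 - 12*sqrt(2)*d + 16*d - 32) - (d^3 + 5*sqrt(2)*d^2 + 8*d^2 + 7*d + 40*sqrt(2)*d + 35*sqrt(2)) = -10*d^2 + sqrt(2)*d^2 - 52*sqrt(2)*d + 9*d - 35*sqrt(2) - 32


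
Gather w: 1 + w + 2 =w + 3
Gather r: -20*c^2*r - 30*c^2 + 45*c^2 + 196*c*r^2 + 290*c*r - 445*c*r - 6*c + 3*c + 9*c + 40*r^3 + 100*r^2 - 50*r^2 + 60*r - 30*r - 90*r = 15*c^2 + 6*c + 40*r^3 + r^2*(196*c + 50) + r*(-20*c^2 - 155*c - 60)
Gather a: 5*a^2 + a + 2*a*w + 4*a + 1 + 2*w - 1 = 5*a^2 + a*(2*w + 5) + 2*w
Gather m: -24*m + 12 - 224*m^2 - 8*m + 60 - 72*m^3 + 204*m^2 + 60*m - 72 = -72*m^3 - 20*m^2 + 28*m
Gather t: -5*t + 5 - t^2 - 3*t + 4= -t^2 - 8*t + 9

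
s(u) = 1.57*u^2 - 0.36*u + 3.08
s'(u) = 3.14*u - 0.36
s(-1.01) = 5.05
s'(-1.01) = -3.53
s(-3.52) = 23.80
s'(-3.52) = -11.41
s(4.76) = 36.94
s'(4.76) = 14.59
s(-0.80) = 4.37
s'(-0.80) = -2.87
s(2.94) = 15.59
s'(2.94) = 8.87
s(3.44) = 20.42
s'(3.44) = 10.44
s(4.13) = 28.37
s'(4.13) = 12.61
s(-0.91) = 4.71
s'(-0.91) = -3.22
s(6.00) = 57.44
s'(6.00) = 18.48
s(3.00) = 16.13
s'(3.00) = 9.06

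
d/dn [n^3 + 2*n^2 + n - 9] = 3*n^2 + 4*n + 1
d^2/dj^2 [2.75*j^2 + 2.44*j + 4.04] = 5.50000000000000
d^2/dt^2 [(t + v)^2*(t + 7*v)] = 6*t + 18*v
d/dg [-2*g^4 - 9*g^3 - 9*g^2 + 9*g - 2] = -8*g^3 - 27*g^2 - 18*g + 9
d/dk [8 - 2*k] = -2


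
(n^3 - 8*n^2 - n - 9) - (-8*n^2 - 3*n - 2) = n^3 + 2*n - 7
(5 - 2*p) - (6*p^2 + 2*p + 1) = -6*p^2 - 4*p + 4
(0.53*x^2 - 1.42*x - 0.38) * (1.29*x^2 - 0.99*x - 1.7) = 0.6837*x^4 - 2.3565*x^3 + 0.0145999999999999*x^2 + 2.7902*x + 0.646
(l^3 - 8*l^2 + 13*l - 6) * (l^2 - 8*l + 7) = l^5 - 16*l^4 + 84*l^3 - 166*l^2 + 139*l - 42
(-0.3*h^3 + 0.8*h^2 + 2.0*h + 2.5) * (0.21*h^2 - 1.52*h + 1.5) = -0.063*h^5 + 0.624*h^4 - 1.246*h^3 - 1.315*h^2 - 0.8*h + 3.75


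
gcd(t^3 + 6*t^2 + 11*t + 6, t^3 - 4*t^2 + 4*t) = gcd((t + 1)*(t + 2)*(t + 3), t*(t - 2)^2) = 1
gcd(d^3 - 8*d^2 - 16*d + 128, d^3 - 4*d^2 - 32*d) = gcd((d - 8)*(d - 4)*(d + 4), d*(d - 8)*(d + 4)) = d^2 - 4*d - 32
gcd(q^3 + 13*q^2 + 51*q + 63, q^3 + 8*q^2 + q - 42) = q^2 + 10*q + 21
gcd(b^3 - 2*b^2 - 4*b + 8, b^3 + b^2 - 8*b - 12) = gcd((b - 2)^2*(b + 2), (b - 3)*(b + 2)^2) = b + 2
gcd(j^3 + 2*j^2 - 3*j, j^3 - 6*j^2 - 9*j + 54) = j + 3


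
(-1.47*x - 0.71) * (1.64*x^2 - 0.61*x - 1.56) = -2.4108*x^3 - 0.2677*x^2 + 2.7263*x + 1.1076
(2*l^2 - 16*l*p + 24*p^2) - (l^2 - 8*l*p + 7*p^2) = l^2 - 8*l*p + 17*p^2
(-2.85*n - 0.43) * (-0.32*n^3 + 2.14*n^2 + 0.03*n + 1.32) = 0.912*n^4 - 5.9614*n^3 - 1.0057*n^2 - 3.7749*n - 0.5676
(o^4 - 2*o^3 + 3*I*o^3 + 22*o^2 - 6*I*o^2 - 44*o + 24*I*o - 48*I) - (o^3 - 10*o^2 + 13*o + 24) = o^4 - 3*o^3 + 3*I*o^3 + 32*o^2 - 6*I*o^2 - 57*o + 24*I*o - 24 - 48*I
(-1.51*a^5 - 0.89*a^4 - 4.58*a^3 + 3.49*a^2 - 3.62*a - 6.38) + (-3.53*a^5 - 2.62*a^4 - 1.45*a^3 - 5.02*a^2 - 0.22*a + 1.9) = -5.04*a^5 - 3.51*a^4 - 6.03*a^3 - 1.53*a^2 - 3.84*a - 4.48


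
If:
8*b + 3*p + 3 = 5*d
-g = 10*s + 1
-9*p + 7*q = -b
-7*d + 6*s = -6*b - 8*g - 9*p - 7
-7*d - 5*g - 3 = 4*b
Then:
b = -59*s/79 - 27/79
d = 598*s/79 + 38/79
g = -10*s - 1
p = 1154*s/79 + 169/237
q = 10445*s/553 + 534/553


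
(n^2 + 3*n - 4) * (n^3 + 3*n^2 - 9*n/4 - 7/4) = n^5 + 6*n^4 + 11*n^3/4 - 41*n^2/2 + 15*n/4 + 7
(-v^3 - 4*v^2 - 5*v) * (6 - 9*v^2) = 9*v^5 + 36*v^4 + 39*v^3 - 24*v^2 - 30*v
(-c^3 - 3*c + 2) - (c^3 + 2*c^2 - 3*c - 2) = -2*c^3 - 2*c^2 + 4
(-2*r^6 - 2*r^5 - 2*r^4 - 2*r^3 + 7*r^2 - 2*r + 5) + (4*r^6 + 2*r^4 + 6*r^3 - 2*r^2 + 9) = 2*r^6 - 2*r^5 + 4*r^3 + 5*r^2 - 2*r + 14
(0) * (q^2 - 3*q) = 0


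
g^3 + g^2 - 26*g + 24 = (g - 4)*(g - 1)*(g + 6)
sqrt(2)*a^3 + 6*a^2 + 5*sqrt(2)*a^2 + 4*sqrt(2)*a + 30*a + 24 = (a + 4)*(a + 3*sqrt(2))*(sqrt(2)*a + sqrt(2))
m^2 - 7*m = m*(m - 7)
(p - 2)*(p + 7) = p^2 + 5*p - 14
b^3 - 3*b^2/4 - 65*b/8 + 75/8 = (b - 5/2)*(b - 5/4)*(b + 3)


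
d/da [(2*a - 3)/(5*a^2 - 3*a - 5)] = (-10*a^2 + 30*a - 19)/(25*a^4 - 30*a^3 - 41*a^2 + 30*a + 25)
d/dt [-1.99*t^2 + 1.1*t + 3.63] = 1.1 - 3.98*t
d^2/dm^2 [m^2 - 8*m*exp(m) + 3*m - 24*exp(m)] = -8*m*exp(m) - 40*exp(m) + 2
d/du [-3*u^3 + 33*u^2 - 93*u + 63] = -9*u^2 + 66*u - 93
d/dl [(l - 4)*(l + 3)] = 2*l - 1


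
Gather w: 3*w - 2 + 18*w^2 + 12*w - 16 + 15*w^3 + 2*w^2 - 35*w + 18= 15*w^3 + 20*w^2 - 20*w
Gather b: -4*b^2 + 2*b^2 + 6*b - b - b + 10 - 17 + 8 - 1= -2*b^2 + 4*b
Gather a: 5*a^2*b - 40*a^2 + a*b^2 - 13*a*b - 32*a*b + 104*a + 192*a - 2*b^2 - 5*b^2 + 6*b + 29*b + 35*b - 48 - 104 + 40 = a^2*(5*b - 40) + a*(b^2 - 45*b + 296) - 7*b^2 + 70*b - 112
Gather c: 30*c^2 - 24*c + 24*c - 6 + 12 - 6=30*c^2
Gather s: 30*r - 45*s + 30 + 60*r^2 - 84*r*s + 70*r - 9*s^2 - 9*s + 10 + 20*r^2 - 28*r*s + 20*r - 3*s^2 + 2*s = 80*r^2 + 120*r - 12*s^2 + s*(-112*r - 52) + 40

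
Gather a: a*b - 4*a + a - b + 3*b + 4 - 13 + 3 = a*(b - 3) + 2*b - 6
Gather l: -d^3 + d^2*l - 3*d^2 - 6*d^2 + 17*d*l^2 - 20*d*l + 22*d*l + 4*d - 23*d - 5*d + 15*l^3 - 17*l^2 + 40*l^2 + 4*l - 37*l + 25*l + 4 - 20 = -d^3 - 9*d^2 - 24*d + 15*l^3 + l^2*(17*d + 23) + l*(d^2 + 2*d - 8) - 16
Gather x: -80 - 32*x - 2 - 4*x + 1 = -36*x - 81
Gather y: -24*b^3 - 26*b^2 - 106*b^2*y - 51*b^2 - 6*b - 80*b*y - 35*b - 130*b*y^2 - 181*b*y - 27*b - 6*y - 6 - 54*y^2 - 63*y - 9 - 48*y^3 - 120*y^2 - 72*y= -24*b^3 - 77*b^2 - 68*b - 48*y^3 + y^2*(-130*b - 174) + y*(-106*b^2 - 261*b - 141) - 15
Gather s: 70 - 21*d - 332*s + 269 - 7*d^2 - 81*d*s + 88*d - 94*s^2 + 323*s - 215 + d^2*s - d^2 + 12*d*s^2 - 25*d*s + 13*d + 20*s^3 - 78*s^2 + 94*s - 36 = -8*d^2 + 80*d + 20*s^3 + s^2*(12*d - 172) + s*(d^2 - 106*d + 85) + 88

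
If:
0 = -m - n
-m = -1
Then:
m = 1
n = -1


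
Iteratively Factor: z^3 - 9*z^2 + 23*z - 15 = (z - 5)*(z^2 - 4*z + 3) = (z - 5)*(z - 1)*(z - 3)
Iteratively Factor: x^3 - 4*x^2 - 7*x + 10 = (x - 1)*(x^2 - 3*x - 10) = (x - 1)*(x + 2)*(x - 5)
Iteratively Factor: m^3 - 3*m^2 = (m)*(m^2 - 3*m) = m*(m - 3)*(m)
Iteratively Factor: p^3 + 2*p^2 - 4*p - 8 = (p + 2)*(p^2 - 4) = (p - 2)*(p + 2)*(p + 2)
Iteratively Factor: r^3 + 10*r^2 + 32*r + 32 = (r + 4)*(r^2 + 6*r + 8) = (r + 4)^2*(r + 2)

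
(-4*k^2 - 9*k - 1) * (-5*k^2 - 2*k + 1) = 20*k^4 + 53*k^3 + 19*k^2 - 7*k - 1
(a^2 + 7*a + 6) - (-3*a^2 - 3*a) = 4*a^2 + 10*a + 6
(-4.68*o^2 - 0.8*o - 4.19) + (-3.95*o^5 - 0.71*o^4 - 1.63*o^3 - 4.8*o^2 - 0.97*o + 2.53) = -3.95*o^5 - 0.71*o^4 - 1.63*o^3 - 9.48*o^2 - 1.77*o - 1.66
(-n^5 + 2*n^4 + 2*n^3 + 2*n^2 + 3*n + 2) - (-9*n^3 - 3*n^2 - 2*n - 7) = -n^5 + 2*n^4 + 11*n^3 + 5*n^2 + 5*n + 9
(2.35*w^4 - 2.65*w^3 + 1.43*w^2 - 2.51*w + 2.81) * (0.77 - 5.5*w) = -12.925*w^5 + 16.3845*w^4 - 9.9055*w^3 + 14.9061*w^2 - 17.3877*w + 2.1637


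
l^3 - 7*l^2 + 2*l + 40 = (l - 5)*(l - 4)*(l + 2)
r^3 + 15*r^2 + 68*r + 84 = (r + 2)*(r + 6)*(r + 7)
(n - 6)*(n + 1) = n^2 - 5*n - 6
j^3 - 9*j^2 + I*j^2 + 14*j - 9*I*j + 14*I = (j - 7)*(j - 2)*(j + I)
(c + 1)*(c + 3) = c^2 + 4*c + 3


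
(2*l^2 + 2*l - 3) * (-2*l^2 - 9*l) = -4*l^4 - 22*l^3 - 12*l^2 + 27*l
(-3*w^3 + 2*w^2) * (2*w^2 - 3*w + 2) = -6*w^5 + 13*w^4 - 12*w^3 + 4*w^2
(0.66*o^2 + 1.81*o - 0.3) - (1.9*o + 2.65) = 0.66*o^2 - 0.0899999999999999*o - 2.95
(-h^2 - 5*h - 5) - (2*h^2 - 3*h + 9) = -3*h^2 - 2*h - 14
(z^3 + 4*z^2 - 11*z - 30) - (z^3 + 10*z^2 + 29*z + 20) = -6*z^2 - 40*z - 50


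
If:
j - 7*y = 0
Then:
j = 7*y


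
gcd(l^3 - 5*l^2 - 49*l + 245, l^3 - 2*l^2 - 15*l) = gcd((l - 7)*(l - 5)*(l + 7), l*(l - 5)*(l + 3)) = l - 5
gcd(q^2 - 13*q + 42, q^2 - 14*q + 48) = q - 6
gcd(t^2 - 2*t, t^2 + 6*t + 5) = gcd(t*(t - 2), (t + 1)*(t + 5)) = 1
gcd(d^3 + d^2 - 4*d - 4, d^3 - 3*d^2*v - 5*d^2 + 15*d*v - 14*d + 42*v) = d + 2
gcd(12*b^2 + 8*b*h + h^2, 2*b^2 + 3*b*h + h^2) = 2*b + h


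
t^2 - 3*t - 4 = (t - 4)*(t + 1)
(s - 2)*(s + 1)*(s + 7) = s^3 + 6*s^2 - 9*s - 14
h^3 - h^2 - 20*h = h*(h - 5)*(h + 4)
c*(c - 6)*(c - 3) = c^3 - 9*c^2 + 18*c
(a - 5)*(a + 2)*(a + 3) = a^3 - 19*a - 30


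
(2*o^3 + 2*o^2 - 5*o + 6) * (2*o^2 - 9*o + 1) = 4*o^5 - 14*o^4 - 26*o^3 + 59*o^2 - 59*o + 6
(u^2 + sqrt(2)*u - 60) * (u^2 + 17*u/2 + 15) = u^4 + sqrt(2)*u^3 + 17*u^3/2 - 45*u^2 + 17*sqrt(2)*u^2/2 - 510*u + 15*sqrt(2)*u - 900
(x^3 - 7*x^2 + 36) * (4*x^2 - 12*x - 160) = 4*x^5 - 40*x^4 - 76*x^3 + 1264*x^2 - 432*x - 5760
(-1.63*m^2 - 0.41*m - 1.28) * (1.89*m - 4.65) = -3.0807*m^3 + 6.8046*m^2 - 0.5127*m + 5.952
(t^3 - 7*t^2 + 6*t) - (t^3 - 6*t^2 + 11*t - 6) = -t^2 - 5*t + 6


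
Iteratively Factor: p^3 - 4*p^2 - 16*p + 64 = (p - 4)*(p^2 - 16) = (p - 4)^2*(p + 4)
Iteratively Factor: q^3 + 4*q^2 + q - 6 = (q + 2)*(q^2 + 2*q - 3) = (q - 1)*(q + 2)*(q + 3)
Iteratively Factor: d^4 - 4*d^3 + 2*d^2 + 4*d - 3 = (d - 1)*(d^3 - 3*d^2 - d + 3) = (d - 1)*(d + 1)*(d^2 - 4*d + 3) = (d - 1)^2*(d + 1)*(d - 3)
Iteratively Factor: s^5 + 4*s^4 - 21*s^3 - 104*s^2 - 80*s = (s + 1)*(s^4 + 3*s^3 - 24*s^2 - 80*s) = s*(s + 1)*(s^3 + 3*s^2 - 24*s - 80) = s*(s - 5)*(s + 1)*(s^2 + 8*s + 16) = s*(s - 5)*(s + 1)*(s + 4)*(s + 4)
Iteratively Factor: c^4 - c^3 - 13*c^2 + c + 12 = (c - 4)*(c^3 + 3*c^2 - c - 3) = (c - 4)*(c - 1)*(c^2 + 4*c + 3) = (c - 4)*(c - 1)*(c + 3)*(c + 1)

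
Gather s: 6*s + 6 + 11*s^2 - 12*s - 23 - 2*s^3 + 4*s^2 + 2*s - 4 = -2*s^3 + 15*s^2 - 4*s - 21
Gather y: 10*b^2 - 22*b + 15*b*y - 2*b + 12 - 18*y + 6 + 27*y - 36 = 10*b^2 - 24*b + y*(15*b + 9) - 18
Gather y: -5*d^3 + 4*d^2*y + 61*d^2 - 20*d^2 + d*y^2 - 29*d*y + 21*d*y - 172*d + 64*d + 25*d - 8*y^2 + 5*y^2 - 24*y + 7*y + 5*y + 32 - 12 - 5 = -5*d^3 + 41*d^2 - 83*d + y^2*(d - 3) + y*(4*d^2 - 8*d - 12) + 15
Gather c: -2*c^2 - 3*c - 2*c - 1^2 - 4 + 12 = -2*c^2 - 5*c + 7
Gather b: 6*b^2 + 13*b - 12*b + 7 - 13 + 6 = 6*b^2 + b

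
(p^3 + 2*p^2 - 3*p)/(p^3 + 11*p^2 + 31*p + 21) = p*(p - 1)/(p^2 + 8*p + 7)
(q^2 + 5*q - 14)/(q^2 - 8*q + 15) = (q^2 + 5*q - 14)/(q^2 - 8*q + 15)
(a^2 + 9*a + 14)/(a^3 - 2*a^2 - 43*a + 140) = (a + 2)/(a^2 - 9*a + 20)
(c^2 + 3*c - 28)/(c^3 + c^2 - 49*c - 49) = (c - 4)/(c^2 - 6*c - 7)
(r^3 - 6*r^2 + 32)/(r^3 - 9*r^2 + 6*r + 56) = (r - 4)/(r - 7)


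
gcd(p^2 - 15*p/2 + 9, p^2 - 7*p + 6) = p - 6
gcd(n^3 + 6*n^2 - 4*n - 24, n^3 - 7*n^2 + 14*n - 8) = n - 2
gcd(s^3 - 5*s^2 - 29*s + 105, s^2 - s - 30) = s + 5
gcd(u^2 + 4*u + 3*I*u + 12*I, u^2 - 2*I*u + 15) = u + 3*I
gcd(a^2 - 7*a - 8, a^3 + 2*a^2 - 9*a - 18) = 1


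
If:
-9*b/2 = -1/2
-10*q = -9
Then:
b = 1/9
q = 9/10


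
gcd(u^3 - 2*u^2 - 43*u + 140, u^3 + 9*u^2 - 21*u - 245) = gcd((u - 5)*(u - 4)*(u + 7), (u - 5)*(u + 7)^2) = u^2 + 2*u - 35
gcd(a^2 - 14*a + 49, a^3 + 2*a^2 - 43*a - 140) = a - 7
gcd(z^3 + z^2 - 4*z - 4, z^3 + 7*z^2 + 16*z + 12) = z + 2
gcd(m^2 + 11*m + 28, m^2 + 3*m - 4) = m + 4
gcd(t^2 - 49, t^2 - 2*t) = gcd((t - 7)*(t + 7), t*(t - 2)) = 1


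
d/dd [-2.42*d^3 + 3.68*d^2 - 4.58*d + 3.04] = -7.26*d^2 + 7.36*d - 4.58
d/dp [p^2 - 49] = 2*p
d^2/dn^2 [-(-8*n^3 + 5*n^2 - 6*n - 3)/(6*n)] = 8/3 + n^(-3)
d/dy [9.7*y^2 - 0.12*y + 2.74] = 19.4*y - 0.12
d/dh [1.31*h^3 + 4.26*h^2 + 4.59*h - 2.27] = 3.93*h^2 + 8.52*h + 4.59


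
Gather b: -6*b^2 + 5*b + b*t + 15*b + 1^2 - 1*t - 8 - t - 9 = -6*b^2 + b*(t + 20) - 2*t - 16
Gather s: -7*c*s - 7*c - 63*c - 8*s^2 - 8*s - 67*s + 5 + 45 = -70*c - 8*s^2 + s*(-7*c - 75) + 50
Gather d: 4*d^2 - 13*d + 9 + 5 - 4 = 4*d^2 - 13*d + 10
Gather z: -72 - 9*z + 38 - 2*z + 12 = -11*z - 22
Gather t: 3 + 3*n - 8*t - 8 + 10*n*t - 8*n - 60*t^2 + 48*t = -5*n - 60*t^2 + t*(10*n + 40) - 5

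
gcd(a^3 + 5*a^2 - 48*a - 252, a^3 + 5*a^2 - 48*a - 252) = a^3 + 5*a^2 - 48*a - 252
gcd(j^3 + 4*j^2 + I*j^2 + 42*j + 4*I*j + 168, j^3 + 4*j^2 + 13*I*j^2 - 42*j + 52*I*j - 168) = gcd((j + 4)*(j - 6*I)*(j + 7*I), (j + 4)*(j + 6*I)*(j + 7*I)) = j^2 + j*(4 + 7*I) + 28*I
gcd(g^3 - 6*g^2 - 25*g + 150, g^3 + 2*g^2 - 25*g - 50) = g^2 - 25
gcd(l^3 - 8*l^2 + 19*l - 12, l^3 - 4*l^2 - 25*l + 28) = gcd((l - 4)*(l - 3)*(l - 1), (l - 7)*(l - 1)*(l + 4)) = l - 1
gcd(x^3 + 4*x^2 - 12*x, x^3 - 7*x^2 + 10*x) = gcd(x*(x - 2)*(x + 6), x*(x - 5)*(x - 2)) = x^2 - 2*x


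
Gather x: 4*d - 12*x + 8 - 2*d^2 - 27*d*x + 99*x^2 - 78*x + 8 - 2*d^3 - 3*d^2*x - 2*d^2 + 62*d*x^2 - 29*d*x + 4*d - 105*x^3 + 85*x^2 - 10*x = -2*d^3 - 4*d^2 + 8*d - 105*x^3 + x^2*(62*d + 184) + x*(-3*d^2 - 56*d - 100) + 16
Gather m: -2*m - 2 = -2*m - 2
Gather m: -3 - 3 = -6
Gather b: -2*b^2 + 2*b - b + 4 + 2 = -2*b^2 + b + 6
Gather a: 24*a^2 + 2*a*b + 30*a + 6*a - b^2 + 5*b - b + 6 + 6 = 24*a^2 + a*(2*b + 36) - b^2 + 4*b + 12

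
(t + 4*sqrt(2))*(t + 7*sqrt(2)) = t^2 + 11*sqrt(2)*t + 56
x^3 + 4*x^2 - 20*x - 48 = (x - 4)*(x + 2)*(x + 6)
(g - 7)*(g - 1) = g^2 - 8*g + 7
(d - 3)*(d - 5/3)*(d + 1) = d^3 - 11*d^2/3 + d/3 + 5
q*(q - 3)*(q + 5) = q^3 + 2*q^2 - 15*q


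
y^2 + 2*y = y*(y + 2)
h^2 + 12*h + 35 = (h + 5)*(h + 7)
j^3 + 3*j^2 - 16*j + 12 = (j - 2)*(j - 1)*(j + 6)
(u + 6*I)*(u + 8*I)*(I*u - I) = I*u^3 - 14*u^2 - I*u^2 + 14*u - 48*I*u + 48*I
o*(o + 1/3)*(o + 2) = o^3 + 7*o^2/3 + 2*o/3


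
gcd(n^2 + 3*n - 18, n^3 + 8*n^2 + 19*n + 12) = 1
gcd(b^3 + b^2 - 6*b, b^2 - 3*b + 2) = b - 2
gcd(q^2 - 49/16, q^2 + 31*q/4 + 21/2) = q + 7/4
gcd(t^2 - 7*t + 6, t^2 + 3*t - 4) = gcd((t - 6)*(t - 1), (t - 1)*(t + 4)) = t - 1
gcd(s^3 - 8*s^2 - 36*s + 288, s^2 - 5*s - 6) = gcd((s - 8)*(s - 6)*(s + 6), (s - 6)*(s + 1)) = s - 6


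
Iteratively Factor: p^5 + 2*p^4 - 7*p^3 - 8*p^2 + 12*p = (p)*(p^4 + 2*p^3 - 7*p^2 - 8*p + 12) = p*(p + 3)*(p^3 - p^2 - 4*p + 4) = p*(p + 2)*(p + 3)*(p^2 - 3*p + 2) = p*(p - 2)*(p + 2)*(p + 3)*(p - 1)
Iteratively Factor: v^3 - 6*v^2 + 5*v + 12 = (v - 4)*(v^2 - 2*v - 3) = (v - 4)*(v + 1)*(v - 3)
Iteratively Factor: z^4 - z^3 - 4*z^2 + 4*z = (z)*(z^3 - z^2 - 4*z + 4) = z*(z + 2)*(z^2 - 3*z + 2) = z*(z - 1)*(z + 2)*(z - 2)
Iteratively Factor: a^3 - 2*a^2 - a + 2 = (a - 2)*(a^2 - 1) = (a - 2)*(a + 1)*(a - 1)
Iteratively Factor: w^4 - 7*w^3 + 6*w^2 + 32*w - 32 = (w - 4)*(w^3 - 3*w^2 - 6*w + 8) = (w - 4)*(w - 1)*(w^2 - 2*w - 8) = (w - 4)*(w - 1)*(w + 2)*(w - 4)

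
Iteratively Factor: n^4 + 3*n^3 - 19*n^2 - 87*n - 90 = (n + 3)*(n^3 - 19*n - 30) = (n + 2)*(n + 3)*(n^2 - 2*n - 15) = (n - 5)*(n + 2)*(n + 3)*(n + 3)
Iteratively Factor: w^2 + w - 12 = (w - 3)*(w + 4)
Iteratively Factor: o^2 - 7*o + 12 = (o - 3)*(o - 4)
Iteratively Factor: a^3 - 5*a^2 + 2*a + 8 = (a - 4)*(a^2 - a - 2) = (a - 4)*(a - 2)*(a + 1)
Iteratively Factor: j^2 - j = (j - 1)*(j)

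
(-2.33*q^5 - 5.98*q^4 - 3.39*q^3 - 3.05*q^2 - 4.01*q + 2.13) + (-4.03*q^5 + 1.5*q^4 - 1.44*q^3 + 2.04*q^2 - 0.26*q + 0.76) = -6.36*q^5 - 4.48*q^4 - 4.83*q^3 - 1.01*q^2 - 4.27*q + 2.89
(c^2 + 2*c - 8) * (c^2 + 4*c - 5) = c^4 + 6*c^3 - 5*c^2 - 42*c + 40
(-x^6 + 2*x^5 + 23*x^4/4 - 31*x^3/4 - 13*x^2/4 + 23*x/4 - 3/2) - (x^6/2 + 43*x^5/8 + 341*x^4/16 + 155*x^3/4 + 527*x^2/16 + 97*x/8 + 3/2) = -3*x^6/2 - 27*x^5/8 - 249*x^4/16 - 93*x^3/2 - 579*x^2/16 - 51*x/8 - 3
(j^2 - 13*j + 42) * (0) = 0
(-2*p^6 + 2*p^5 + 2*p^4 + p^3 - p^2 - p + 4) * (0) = 0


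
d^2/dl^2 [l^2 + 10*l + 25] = 2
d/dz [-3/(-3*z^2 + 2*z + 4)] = 6*(1 - 3*z)/(-3*z^2 + 2*z + 4)^2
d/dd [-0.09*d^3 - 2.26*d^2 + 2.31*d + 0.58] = -0.27*d^2 - 4.52*d + 2.31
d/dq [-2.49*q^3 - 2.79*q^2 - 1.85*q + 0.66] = -7.47*q^2 - 5.58*q - 1.85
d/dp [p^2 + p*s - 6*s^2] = 2*p + s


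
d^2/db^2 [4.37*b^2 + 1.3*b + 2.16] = 8.74000000000000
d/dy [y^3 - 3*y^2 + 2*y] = 3*y^2 - 6*y + 2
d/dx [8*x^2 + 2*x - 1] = 16*x + 2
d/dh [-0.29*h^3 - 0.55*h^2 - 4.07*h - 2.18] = -0.87*h^2 - 1.1*h - 4.07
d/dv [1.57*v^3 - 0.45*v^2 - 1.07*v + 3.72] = 4.71*v^2 - 0.9*v - 1.07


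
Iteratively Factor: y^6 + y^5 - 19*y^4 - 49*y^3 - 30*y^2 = (y + 2)*(y^5 - y^4 - 17*y^3 - 15*y^2) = y*(y + 2)*(y^4 - y^3 - 17*y^2 - 15*y) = y^2*(y + 2)*(y^3 - y^2 - 17*y - 15) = y^2*(y + 2)*(y + 3)*(y^2 - 4*y - 5) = y^2*(y + 1)*(y + 2)*(y + 3)*(y - 5)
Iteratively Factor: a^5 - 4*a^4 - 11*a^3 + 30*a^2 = (a)*(a^4 - 4*a^3 - 11*a^2 + 30*a) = a*(a - 2)*(a^3 - 2*a^2 - 15*a) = a^2*(a - 2)*(a^2 - 2*a - 15) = a^2*(a - 2)*(a + 3)*(a - 5)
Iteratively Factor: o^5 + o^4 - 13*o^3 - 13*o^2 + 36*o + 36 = (o + 1)*(o^4 - 13*o^2 + 36) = (o + 1)*(o + 3)*(o^3 - 3*o^2 - 4*o + 12) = (o + 1)*(o + 2)*(o + 3)*(o^2 - 5*o + 6) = (o - 3)*(o + 1)*(o + 2)*(o + 3)*(o - 2)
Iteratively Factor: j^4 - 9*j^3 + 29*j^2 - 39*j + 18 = (j - 1)*(j^3 - 8*j^2 + 21*j - 18) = (j - 3)*(j - 1)*(j^2 - 5*j + 6) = (j - 3)^2*(j - 1)*(j - 2)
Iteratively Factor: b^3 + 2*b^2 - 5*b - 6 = (b - 2)*(b^2 + 4*b + 3) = (b - 2)*(b + 3)*(b + 1)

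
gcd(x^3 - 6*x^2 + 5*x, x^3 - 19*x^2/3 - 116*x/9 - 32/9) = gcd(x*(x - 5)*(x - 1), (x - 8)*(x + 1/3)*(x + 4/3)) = 1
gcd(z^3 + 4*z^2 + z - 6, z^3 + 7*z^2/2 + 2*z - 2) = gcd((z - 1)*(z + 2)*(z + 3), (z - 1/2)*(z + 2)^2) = z + 2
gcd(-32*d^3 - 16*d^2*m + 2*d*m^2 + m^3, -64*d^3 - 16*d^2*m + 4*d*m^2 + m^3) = 16*d^2 - m^2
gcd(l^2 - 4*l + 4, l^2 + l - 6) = l - 2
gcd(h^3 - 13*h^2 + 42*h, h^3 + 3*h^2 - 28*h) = h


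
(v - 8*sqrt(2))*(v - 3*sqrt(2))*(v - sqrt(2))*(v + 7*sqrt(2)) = v^4 - 5*sqrt(2)*v^3 - 98*v^2 + 442*sqrt(2)*v - 672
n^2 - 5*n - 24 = (n - 8)*(n + 3)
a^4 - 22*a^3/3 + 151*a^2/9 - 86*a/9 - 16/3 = (a - 3)*(a - 8/3)*(a - 2)*(a + 1/3)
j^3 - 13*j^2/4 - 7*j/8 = j*(j - 7/2)*(j + 1/4)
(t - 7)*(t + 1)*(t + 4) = t^3 - 2*t^2 - 31*t - 28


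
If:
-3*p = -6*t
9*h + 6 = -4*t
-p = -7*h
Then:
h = -6/23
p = -42/23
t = -21/23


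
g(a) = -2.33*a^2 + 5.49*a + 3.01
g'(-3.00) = 19.47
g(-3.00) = -34.43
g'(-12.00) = 61.41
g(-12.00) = -398.39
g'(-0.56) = 8.10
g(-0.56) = -0.80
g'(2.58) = -6.53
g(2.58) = 1.66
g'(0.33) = 3.95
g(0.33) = 4.57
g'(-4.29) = 25.48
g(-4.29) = -63.42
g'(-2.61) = 17.65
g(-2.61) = -27.19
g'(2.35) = -5.46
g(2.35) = 3.04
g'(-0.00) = 5.49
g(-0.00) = 3.01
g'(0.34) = 3.91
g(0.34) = 4.61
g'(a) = 5.49 - 4.66*a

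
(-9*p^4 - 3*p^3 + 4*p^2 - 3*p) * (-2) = 18*p^4 + 6*p^3 - 8*p^2 + 6*p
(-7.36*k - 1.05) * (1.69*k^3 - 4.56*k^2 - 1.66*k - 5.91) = -12.4384*k^4 + 31.7871*k^3 + 17.0056*k^2 + 45.2406*k + 6.2055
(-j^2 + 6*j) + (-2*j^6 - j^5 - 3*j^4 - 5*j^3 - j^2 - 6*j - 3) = -2*j^6 - j^5 - 3*j^4 - 5*j^3 - 2*j^2 - 3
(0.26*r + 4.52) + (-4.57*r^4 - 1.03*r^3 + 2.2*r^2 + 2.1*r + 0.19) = -4.57*r^4 - 1.03*r^3 + 2.2*r^2 + 2.36*r + 4.71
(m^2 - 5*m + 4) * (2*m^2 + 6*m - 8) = 2*m^4 - 4*m^3 - 30*m^2 + 64*m - 32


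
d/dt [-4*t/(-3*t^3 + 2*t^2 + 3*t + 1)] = 4*(-6*t^3 + 2*t^2 - 1)/(9*t^6 - 12*t^5 - 14*t^4 + 6*t^3 + 13*t^2 + 6*t + 1)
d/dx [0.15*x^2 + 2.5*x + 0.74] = 0.3*x + 2.5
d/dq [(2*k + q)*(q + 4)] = 2*k + 2*q + 4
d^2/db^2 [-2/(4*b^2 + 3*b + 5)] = 4*(16*b^2 + 12*b - (8*b + 3)^2 + 20)/(4*b^2 + 3*b + 5)^3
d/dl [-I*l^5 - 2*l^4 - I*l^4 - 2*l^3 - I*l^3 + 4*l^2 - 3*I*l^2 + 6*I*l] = -5*I*l^4 - 4*l^3*(2 + I) - 3*l^2*(2 + I) + 2*l*(4 - 3*I) + 6*I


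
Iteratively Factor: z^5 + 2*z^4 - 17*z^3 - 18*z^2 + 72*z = (z)*(z^4 + 2*z^3 - 17*z^2 - 18*z + 72) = z*(z - 3)*(z^3 + 5*z^2 - 2*z - 24) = z*(z - 3)*(z + 4)*(z^2 + z - 6) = z*(z - 3)*(z + 3)*(z + 4)*(z - 2)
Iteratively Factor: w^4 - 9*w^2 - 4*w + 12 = (w - 1)*(w^3 + w^2 - 8*w - 12) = (w - 3)*(w - 1)*(w^2 + 4*w + 4) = (w - 3)*(w - 1)*(w + 2)*(w + 2)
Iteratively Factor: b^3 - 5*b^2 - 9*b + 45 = (b - 5)*(b^2 - 9) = (b - 5)*(b + 3)*(b - 3)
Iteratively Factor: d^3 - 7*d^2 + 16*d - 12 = (d - 3)*(d^2 - 4*d + 4) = (d - 3)*(d - 2)*(d - 2)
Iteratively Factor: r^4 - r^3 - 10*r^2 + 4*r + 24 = (r - 3)*(r^3 + 2*r^2 - 4*r - 8) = (r - 3)*(r + 2)*(r^2 - 4) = (r - 3)*(r - 2)*(r + 2)*(r + 2)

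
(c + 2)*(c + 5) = c^2 + 7*c + 10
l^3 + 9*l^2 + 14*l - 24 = (l - 1)*(l + 4)*(l + 6)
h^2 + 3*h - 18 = (h - 3)*(h + 6)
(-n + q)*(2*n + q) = -2*n^2 + n*q + q^2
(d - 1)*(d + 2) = d^2 + d - 2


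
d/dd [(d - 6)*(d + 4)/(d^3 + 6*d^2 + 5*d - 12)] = (-d^2 + 12*d + 9)/(d^4 + 4*d^3 - 2*d^2 - 12*d + 9)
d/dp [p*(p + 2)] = 2*p + 2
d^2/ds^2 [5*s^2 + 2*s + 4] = 10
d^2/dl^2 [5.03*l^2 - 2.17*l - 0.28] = 10.0600000000000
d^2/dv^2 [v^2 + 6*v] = 2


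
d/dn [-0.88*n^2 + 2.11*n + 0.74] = 2.11 - 1.76*n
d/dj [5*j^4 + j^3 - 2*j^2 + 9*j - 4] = 20*j^3 + 3*j^2 - 4*j + 9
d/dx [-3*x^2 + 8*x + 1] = 8 - 6*x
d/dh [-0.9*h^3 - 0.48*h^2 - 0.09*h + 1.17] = -2.7*h^2 - 0.96*h - 0.09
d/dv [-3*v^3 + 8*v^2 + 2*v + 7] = -9*v^2 + 16*v + 2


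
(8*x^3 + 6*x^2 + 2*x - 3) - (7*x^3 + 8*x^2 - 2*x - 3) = x^3 - 2*x^2 + 4*x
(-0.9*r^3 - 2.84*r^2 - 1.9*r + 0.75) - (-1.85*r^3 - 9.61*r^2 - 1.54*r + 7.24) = 0.95*r^3 + 6.77*r^2 - 0.36*r - 6.49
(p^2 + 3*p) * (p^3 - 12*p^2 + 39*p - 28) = p^5 - 9*p^4 + 3*p^3 + 89*p^2 - 84*p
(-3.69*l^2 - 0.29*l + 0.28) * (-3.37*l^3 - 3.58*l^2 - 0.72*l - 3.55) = 12.4353*l^5 + 14.1875*l^4 + 2.7514*l^3 + 12.3059*l^2 + 0.8279*l - 0.994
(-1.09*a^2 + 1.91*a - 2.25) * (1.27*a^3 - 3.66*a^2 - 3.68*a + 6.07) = -1.3843*a^5 + 6.4151*a^4 - 5.8369*a^3 - 5.4101*a^2 + 19.8737*a - 13.6575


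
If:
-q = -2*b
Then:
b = q/2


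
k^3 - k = k*(k - 1)*(k + 1)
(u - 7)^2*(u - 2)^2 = u^4 - 18*u^3 + 109*u^2 - 252*u + 196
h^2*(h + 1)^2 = h^4 + 2*h^3 + h^2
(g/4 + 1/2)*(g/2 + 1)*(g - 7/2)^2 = g^4/8 - 3*g^3/8 - 47*g^2/32 + 21*g/8 + 49/8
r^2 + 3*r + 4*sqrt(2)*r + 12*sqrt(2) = (r + 3)*(r + 4*sqrt(2))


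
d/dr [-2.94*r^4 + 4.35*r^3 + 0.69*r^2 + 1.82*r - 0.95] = -11.76*r^3 + 13.05*r^2 + 1.38*r + 1.82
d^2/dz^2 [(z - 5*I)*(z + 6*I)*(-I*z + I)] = 2*I*(-3*z + 1 - I)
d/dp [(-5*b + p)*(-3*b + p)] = -8*b + 2*p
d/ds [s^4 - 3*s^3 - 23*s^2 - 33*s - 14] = 4*s^3 - 9*s^2 - 46*s - 33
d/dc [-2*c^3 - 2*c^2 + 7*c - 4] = -6*c^2 - 4*c + 7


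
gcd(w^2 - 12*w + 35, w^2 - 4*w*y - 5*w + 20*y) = w - 5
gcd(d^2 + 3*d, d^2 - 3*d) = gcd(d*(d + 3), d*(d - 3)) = d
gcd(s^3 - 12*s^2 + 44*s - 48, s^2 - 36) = s - 6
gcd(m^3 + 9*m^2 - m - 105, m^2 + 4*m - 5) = m + 5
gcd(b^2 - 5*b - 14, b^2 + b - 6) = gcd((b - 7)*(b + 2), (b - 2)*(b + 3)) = 1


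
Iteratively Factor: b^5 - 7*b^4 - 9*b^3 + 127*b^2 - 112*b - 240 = (b - 3)*(b^4 - 4*b^3 - 21*b^2 + 64*b + 80) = (b - 3)*(b + 4)*(b^3 - 8*b^2 + 11*b + 20) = (b - 3)*(b + 1)*(b + 4)*(b^2 - 9*b + 20) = (b - 4)*(b - 3)*(b + 1)*(b + 4)*(b - 5)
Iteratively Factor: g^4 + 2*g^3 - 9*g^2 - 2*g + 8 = (g - 1)*(g^3 + 3*g^2 - 6*g - 8) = (g - 1)*(g + 4)*(g^2 - g - 2) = (g - 1)*(g + 1)*(g + 4)*(g - 2)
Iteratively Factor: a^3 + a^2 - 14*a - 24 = (a + 3)*(a^2 - 2*a - 8) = (a - 4)*(a + 3)*(a + 2)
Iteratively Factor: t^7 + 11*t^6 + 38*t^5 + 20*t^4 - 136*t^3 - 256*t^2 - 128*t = (t)*(t^6 + 11*t^5 + 38*t^4 + 20*t^3 - 136*t^2 - 256*t - 128) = t*(t + 2)*(t^5 + 9*t^4 + 20*t^3 - 20*t^2 - 96*t - 64) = t*(t + 2)*(t + 4)*(t^4 + 5*t^3 - 20*t - 16) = t*(t + 2)^2*(t + 4)*(t^3 + 3*t^2 - 6*t - 8) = t*(t - 2)*(t + 2)^2*(t + 4)*(t^2 + 5*t + 4) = t*(t - 2)*(t + 2)^2*(t + 4)^2*(t + 1)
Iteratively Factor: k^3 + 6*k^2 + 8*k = (k + 4)*(k^2 + 2*k) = (k + 2)*(k + 4)*(k)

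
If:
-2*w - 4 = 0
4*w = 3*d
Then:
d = -8/3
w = -2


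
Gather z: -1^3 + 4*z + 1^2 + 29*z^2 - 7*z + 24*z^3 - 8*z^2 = 24*z^3 + 21*z^2 - 3*z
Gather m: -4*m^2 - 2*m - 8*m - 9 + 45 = -4*m^2 - 10*m + 36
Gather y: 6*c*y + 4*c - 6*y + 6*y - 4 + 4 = 6*c*y + 4*c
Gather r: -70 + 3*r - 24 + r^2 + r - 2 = r^2 + 4*r - 96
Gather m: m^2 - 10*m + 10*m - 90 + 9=m^2 - 81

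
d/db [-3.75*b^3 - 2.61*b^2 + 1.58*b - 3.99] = -11.25*b^2 - 5.22*b + 1.58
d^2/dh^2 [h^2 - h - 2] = 2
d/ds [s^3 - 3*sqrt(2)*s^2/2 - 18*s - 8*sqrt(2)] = 3*s^2 - 3*sqrt(2)*s - 18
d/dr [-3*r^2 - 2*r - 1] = -6*r - 2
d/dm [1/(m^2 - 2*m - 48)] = 2*(1 - m)/(-m^2 + 2*m + 48)^2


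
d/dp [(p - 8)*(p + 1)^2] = 3*(p - 5)*(p + 1)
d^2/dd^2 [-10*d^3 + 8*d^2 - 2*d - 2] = 16 - 60*d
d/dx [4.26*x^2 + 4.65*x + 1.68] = 8.52*x + 4.65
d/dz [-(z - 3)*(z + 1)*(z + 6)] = -3*z^2 - 8*z + 15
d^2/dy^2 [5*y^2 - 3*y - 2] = 10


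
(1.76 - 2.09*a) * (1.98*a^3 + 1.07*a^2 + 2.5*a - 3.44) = -4.1382*a^4 + 1.2485*a^3 - 3.3418*a^2 + 11.5896*a - 6.0544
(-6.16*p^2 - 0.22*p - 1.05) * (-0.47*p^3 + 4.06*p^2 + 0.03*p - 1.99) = 2.8952*p^5 - 24.9062*p^4 - 0.5845*p^3 + 7.9888*p^2 + 0.4063*p + 2.0895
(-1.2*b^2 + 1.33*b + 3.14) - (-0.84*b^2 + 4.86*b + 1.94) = -0.36*b^2 - 3.53*b + 1.2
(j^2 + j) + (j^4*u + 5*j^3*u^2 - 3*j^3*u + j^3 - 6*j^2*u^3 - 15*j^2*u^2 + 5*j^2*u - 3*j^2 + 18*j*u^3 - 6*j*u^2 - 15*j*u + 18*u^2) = j^4*u + 5*j^3*u^2 - 3*j^3*u + j^3 - 6*j^2*u^3 - 15*j^2*u^2 + 5*j^2*u - 2*j^2 + 18*j*u^3 - 6*j*u^2 - 15*j*u + j + 18*u^2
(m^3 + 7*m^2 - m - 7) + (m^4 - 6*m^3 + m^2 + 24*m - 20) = m^4 - 5*m^3 + 8*m^2 + 23*m - 27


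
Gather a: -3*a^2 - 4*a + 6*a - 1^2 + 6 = -3*a^2 + 2*a + 5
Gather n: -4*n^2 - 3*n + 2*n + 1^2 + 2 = -4*n^2 - n + 3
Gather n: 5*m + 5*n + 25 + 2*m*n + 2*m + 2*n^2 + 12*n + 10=7*m + 2*n^2 + n*(2*m + 17) + 35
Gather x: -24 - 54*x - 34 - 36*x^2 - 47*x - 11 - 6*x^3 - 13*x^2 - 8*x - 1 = -6*x^3 - 49*x^2 - 109*x - 70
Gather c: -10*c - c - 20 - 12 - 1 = -11*c - 33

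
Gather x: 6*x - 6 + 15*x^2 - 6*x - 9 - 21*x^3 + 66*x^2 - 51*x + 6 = -21*x^3 + 81*x^2 - 51*x - 9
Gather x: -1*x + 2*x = x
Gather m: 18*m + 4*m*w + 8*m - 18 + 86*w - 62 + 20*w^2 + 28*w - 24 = m*(4*w + 26) + 20*w^2 + 114*w - 104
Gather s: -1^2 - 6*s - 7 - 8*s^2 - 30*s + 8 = -8*s^2 - 36*s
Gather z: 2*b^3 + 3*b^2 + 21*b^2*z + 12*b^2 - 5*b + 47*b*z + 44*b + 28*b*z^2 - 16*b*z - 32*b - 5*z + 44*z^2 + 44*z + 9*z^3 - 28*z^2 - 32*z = 2*b^3 + 15*b^2 + 7*b + 9*z^3 + z^2*(28*b + 16) + z*(21*b^2 + 31*b + 7)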